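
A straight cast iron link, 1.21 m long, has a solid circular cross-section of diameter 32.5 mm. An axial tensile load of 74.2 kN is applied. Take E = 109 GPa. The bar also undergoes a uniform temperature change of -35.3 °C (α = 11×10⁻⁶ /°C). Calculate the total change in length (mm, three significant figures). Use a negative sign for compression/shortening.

A = 829.6 mm².
δ_mech = NL/(AE) = 74200·1210/(829.6·109000) = 0.9929 mm.
δ_thermal = αLΔT = 11e-6·1210·-35.3 = -0.4698 mm.
δ = δ_mech + δ_thermal = 0.5231 mm.

0.523 mm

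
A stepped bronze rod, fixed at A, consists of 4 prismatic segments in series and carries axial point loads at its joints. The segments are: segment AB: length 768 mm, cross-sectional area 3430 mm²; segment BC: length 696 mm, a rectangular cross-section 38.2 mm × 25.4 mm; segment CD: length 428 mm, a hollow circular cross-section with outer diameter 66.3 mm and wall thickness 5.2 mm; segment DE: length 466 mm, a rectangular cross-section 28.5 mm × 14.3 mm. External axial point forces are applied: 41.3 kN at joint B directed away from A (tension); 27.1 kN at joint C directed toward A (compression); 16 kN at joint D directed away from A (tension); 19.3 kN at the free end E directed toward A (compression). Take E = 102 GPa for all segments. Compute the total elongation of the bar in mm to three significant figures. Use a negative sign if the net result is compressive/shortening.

Internal axial forces (sectioning from the free end, tension +): N_DE = -19.3 kN, N_CD = -3.3 kN, N_BC = -30.4 kN, N_AB = 10.9 kN.
A_BC = 970.3 mm².
A_CD = 998.1 mm².
A_DE = 407.6 mm².
δ_AB = 10900·768/(3430·102000) = 0.02393 mm
δ_BC = -30400·696/(970.3·102000) = -0.2138 mm
δ_CD = -3300·428/(998.1·102000) = -0.01387 mm
δ_DE = -19300·466/(407.6·102000) = -0.2164 mm
δ = Σδ_i = -0.4201 mm.

-0.420 mm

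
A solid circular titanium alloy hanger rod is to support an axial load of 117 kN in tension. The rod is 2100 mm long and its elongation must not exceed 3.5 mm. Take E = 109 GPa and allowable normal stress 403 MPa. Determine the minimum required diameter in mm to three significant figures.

28.6 mm

Required area A ≥ P/σ_allow = 117000/403 = 290.3 mm².
For a solid circular section, d ≥ √(4A/π) = 19.23 mm.
Elongation limit: A ≥ PL/(Eδ_allow) = 117000·2100/(109000·3.5) = 644 mm² ⇒ d ≥ 28.64 mm.
The elongation limit governs.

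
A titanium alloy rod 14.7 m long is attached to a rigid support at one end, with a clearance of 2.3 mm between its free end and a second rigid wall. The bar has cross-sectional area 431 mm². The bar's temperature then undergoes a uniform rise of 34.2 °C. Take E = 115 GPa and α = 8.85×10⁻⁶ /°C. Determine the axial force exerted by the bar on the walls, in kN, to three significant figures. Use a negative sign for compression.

-7.25 kN

Free thermal expansion αLΔT = 8.85e-6 · 14700 · 34.2 = 4.449 mm.
The walls engage after the gap closes; constrained expansion = 4.449 − 2.3 = 2.149 mm.
The walls impose strain ε = −(2.149)/14700 = -1.4621e-04; σ = Eε = 115000 · -1.4621e-04 = -16.81 MPa.
Wall reaction R = σ·A = -16.81·431 = -7247 N = -7.247 kN.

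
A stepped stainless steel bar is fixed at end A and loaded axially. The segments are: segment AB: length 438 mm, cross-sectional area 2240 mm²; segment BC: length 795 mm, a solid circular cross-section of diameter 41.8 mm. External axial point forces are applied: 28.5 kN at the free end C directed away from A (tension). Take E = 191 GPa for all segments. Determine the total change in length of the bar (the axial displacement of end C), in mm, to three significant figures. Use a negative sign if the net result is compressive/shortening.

0.116 mm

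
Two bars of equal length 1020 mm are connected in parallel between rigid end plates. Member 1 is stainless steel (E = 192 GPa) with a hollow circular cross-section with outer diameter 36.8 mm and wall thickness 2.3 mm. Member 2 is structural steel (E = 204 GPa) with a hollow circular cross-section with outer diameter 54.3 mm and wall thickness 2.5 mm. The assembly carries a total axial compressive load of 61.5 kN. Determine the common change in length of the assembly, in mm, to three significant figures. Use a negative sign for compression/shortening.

A_1 = 249.3 mm².
A_2 = 406.8 mm².
Equal strain + equilibrium ⇒ each member carries load in proportion to AE: A₁E₁ = 47860000 N, A₂E₂ = 82990000 N, ΣAE = 130900000 N.
δ = PL/ΣAE = -61500·1020/130900000 = -0.4794 mm.

-0.479 mm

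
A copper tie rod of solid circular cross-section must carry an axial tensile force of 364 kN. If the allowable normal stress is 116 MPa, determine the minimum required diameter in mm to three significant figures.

63.2 mm

Required area A ≥ P/σ_allow = 364000/116 = 3138 mm².
For a solid circular section, d ≥ √(4A/π) = 63.21 mm.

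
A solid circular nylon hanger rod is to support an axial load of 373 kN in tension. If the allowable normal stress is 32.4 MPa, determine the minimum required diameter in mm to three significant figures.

121 mm

Required area A ≥ P/σ_allow = 373000/32.4 = 11510 mm².
For a solid circular section, d ≥ √(4A/π) = 121.1 mm.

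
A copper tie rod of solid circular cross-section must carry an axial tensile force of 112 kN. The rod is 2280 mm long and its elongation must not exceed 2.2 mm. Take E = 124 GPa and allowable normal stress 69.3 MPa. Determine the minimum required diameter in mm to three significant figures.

Required area A ≥ P/σ_allow = 112000/69.3 = 1616 mm².
For a solid circular section, d ≥ √(4A/π) = 45.36 mm.
Elongation limit: A ≥ PL/(Eδ_allow) = 112000·2280/(124000·2.2) = 936.1 mm² ⇒ d ≥ 34.52 mm.
The stress limit governs.

45.4 mm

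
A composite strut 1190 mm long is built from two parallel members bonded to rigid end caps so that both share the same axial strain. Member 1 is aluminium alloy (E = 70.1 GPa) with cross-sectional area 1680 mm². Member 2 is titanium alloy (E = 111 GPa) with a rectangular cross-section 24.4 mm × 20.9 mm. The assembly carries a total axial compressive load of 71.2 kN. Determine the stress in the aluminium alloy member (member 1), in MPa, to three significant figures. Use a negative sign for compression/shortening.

A_2 = 510 mm².
Equal strain + equilibrium ⇒ each member carries load in proportion to AE: A₁E₁ = 117800000 N, A₂E₂ = 56610000 N, ΣAE = 174400000 N.
σ₁ = P·E₁/ΣAE = -71200·70100/174400000 = -28.62 MPa.

-28.6 MPa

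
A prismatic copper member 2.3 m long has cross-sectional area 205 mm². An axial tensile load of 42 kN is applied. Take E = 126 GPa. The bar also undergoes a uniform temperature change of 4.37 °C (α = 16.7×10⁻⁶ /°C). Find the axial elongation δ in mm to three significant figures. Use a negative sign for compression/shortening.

δ_mech = NL/(AE) = 42000·2300/(205·126000) = 3.74 mm.
δ_thermal = αLΔT = 16.7e-6·2300·4.37 = 0.1679 mm.
δ = δ_mech + δ_thermal = 3.908 mm.

3.91 mm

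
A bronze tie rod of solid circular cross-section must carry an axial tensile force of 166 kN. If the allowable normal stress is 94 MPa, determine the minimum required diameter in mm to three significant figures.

47.4 mm

Required area A ≥ P/σ_allow = 166000/94 = 1766 mm².
For a solid circular section, d ≥ √(4A/π) = 47.42 mm.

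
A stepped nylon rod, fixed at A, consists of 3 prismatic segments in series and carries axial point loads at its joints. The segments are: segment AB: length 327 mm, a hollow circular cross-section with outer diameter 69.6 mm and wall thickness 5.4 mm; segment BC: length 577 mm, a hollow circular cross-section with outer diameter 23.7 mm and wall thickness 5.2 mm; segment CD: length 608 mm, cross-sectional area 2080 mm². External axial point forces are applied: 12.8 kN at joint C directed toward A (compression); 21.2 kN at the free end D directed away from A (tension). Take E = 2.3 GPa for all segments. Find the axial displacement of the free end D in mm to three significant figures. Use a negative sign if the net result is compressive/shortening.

10.8 mm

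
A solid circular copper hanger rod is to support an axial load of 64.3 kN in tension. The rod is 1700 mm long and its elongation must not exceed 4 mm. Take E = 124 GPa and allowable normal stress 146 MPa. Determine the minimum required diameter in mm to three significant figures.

23.7 mm

Required area A ≥ P/σ_allow = 64300/146 = 440.4 mm².
For a solid circular section, d ≥ √(4A/π) = 23.68 mm.
Elongation limit: A ≥ PL/(Eδ_allow) = 64300·1700/(124000·4) = 220.4 mm² ⇒ d ≥ 16.75 mm.
The stress limit governs.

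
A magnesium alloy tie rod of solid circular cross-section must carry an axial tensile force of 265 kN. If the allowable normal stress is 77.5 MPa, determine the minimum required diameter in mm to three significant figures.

66.0 mm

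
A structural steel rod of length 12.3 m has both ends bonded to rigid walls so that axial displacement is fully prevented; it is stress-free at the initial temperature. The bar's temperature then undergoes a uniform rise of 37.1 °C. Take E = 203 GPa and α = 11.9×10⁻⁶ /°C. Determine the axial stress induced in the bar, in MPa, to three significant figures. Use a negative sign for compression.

Free thermal expansion αLΔT = 11.9e-6 · 12300 · 37.1 = 5.43 mm.
The walls impose strain ε = −(5.43)/12300 = -4.4149e-04; σ = Eε = 203000 · -4.4149e-04 = -89.62 MPa.

-89.6 MPa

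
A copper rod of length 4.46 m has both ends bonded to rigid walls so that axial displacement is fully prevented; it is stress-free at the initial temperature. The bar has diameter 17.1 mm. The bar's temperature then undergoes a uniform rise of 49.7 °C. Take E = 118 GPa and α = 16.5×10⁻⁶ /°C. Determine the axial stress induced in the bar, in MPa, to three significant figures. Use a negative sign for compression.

-96.8 MPa

Free thermal expansion αLΔT = 16.5e-6 · 4460 · 49.7 = 3.657 mm.
The walls impose strain ε = −(3.657)/4460 = -8.2005e-04; σ = Eε = 118000 · -8.2005e-04 = -96.77 MPa.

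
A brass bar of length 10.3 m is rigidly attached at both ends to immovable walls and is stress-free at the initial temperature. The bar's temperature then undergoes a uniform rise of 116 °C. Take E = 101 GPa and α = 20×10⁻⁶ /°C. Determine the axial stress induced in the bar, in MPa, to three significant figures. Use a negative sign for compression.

Free thermal expansion αLΔT = 20e-6 · 10300 · 116 = 23.9 mm.
The walls impose strain ε = −(23.9)/10300 = -2.3200e-03; σ = Eε = 101000 · -2.3200e-03 = -234.3 MPa.

-234 MPa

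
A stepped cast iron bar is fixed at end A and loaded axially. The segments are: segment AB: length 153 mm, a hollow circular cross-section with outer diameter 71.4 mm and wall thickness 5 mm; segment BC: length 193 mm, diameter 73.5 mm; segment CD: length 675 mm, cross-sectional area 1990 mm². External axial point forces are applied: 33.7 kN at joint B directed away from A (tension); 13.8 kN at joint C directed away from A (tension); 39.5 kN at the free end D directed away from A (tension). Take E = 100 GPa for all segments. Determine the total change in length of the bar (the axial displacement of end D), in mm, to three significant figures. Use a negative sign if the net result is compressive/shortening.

0.286 mm

Internal axial forces (sectioning from the free end, tension +): N_CD = 39.5 kN, N_BC = 53.3 kN, N_AB = 87 kN.
A_AB = 1043 mm².
A_BC = 4243 mm².
δ_AB = 87000·153/(1043·100000) = 0.1276 mm
δ_BC = 53300·193/(4243·100000) = 0.02424 mm
δ_CD = 39500·675/(1990·100000) = 0.134 mm
δ = Σδ_i = 0.2858 mm.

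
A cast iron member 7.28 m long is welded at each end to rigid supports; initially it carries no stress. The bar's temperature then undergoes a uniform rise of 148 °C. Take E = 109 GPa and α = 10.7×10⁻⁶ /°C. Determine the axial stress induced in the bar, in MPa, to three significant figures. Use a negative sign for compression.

Free thermal expansion αLΔT = 10.7e-6 · 7280 · 148 = 11.53 mm.
The walls impose strain ε = −(11.53)/7280 = -1.5836e-03; σ = Eε = 109000 · -1.5836e-03 = -172.6 MPa.

-173 MPa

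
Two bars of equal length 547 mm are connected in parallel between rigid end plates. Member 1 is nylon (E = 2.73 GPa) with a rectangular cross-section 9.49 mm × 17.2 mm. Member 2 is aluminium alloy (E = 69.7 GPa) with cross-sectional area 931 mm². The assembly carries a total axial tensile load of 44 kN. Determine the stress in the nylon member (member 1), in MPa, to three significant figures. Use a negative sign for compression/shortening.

A_1 = 163.2 mm².
Equal strain + equilibrium ⇒ each member carries load in proportion to AE: A₁E₁ = 445600 N, A₂E₂ = 64890000 N, ΣAE = 65340000 N.
σ₁ = P·E₁/ΣAE = 44000·2730/65340000 = 1.838 MPa.

1.84 MPa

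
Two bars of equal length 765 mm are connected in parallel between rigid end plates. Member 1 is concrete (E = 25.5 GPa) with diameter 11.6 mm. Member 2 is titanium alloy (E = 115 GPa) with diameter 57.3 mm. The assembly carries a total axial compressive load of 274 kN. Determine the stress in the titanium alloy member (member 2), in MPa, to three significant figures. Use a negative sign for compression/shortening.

A_1 = 105.7 mm².
A_2 = 2579 mm².
Equal strain + equilibrium ⇒ each member carries load in proportion to AE: A₁E₁ = 2695000 N, A₂E₂ = 296500000 N, ΣAE = 299200000 N.
σ₂ = P·E₂/ΣAE = -274000·115000/299200000 = -105.3 MPa.

-105 MPa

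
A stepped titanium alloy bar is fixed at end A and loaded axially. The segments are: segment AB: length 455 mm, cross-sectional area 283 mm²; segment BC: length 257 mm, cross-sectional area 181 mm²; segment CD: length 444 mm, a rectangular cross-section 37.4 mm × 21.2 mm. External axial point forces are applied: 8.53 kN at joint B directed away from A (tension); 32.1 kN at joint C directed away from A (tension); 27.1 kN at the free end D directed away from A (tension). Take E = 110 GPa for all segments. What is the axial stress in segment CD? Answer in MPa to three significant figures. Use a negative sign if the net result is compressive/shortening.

Internal axial forces (sectioning from the free end, tension +): N_CD = 27.1 kN, N_BC = 59.2 kN, N_AB = 67.73 kN.
A_CD = 792.9 mm².
σ_CD = N_CD/A_CD = 27100/792.9 = 34.18 MPa.

34.2 MPa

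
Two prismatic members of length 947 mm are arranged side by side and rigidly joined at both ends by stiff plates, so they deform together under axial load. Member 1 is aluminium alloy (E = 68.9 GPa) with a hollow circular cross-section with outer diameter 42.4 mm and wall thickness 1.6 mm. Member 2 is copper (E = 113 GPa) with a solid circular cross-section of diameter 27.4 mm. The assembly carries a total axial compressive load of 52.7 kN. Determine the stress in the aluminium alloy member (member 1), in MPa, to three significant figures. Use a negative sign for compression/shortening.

-45.0 MPa

A_1 = 205.1 mm².
A_2 = 589.6 mm².
Equal strain + equilibrium ⇒ each member carries load in proportion to AE: A₁E₁ = 14130000 N, A₂E₂ = 66630000 N, ΣAE = 80760000 N.
σ₁ = P·E₁/ΣAE = -52700·68900/80760000 = -44.96 MPa.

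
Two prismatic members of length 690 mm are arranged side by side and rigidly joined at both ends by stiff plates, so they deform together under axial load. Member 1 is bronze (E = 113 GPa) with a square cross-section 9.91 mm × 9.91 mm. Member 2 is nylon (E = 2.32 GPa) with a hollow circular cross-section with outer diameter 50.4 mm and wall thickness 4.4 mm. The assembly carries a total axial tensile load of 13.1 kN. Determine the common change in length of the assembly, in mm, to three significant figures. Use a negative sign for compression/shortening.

A_1 = 98.21 mm².
A_2 = 635.9 mm².
Equal strain + equilibrium ⇒ each member carries load in proportion to AE: A₁E₁ = 11100000 N, A₂E₂ = 1475000 N, ΣAE = 12570000 N.
δ = PL/ΣAE = 13100·690/12570000 = 0.7189 mm.

0.719 mm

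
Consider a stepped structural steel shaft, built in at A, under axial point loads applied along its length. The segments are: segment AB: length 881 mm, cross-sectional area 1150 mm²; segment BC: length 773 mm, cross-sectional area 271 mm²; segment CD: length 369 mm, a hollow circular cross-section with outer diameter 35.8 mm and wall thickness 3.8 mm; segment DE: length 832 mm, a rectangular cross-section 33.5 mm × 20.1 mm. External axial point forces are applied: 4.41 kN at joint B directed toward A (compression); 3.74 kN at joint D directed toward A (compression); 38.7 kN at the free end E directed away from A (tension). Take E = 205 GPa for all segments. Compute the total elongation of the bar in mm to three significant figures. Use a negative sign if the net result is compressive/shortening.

0.999 mm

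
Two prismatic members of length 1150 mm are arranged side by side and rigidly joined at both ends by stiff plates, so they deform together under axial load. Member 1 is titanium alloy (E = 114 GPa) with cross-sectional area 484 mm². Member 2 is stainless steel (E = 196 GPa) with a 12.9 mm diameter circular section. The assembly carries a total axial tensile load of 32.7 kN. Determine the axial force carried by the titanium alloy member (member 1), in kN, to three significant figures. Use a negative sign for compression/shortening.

22.3 kN

A_2 = 130.7 mm².
Equal strain + equilibrium ⇒ each member carries load in proportion to AE: A₁E₁ = 55180000 N, A₂E₂ = 25620000 N, ΣAE = 80790000 N.
F₁ = P·A₁E₁/ΣAE = 32700·55180000/80790000 = 22330 N.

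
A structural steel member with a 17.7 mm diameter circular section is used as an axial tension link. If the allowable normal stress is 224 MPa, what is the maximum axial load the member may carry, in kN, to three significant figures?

55.1 kN

A = 246.1 mm².
P_max = σ_allow · A = 224 · 246.1 = 55120 N = 55.12 kN.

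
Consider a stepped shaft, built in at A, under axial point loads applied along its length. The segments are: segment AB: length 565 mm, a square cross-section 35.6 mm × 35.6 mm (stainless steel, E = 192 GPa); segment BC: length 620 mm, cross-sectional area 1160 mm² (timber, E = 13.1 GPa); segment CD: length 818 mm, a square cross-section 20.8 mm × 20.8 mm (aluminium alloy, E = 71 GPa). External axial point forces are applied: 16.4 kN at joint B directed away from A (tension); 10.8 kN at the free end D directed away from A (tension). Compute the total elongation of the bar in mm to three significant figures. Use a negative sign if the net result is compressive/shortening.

0.791 mm

Internal axial forces (sectioning from the free end, tension +): N_CD = 10.8 kN, N_BC = 10.8 kN, N_AB = 27.2 kN.
A_AB = 1267 mm².
A_CD = 432.6 mm².
δ_AB = 27200·565/(1267·192000) = 0.06316 mm
δ_BC = 10800·620/(1160·13100) = 0.4406 mm
δ_CD = 10800·818/(432.6·71000) = 0.2876 mm
δ = Σδ_i = 0.7914 mm.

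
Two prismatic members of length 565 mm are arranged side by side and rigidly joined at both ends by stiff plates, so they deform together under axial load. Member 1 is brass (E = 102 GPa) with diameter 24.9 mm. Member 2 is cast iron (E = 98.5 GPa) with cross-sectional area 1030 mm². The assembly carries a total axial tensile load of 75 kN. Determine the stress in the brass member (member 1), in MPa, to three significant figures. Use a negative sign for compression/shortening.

A_1 = 487 mm².
Equal strain + equilibrium ⇒ each member carries load in proportion to AE: A₁E₁ = 49670000 N, A₂E₂ = 101500000 N, ΣAE = 151100000 N.
σ₁ = P·E₁/ΣAE = 75000·102000/151100000 = 50.62 MPa.

50.6 MPa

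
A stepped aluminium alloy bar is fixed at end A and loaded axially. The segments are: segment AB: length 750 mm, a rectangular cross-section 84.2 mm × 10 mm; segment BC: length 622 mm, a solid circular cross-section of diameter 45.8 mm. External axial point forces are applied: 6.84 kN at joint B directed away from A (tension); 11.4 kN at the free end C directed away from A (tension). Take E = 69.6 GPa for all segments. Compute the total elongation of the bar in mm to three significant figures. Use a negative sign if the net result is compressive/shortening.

0.295 mm

Internal axial forces (sectioning from the free end, tension +): N_BC = 11.4 kN, N_AB = 18.24 kN.
A_AB = 842 mm².
A_BC = 1647 mm².
δ_AB = 18240·750/(842·69600) = 0.2334 mm
δ_BC = 11400·622/(1647·69600) = 0.06184 mm
δ = Σδ_i = 0.2953 mm.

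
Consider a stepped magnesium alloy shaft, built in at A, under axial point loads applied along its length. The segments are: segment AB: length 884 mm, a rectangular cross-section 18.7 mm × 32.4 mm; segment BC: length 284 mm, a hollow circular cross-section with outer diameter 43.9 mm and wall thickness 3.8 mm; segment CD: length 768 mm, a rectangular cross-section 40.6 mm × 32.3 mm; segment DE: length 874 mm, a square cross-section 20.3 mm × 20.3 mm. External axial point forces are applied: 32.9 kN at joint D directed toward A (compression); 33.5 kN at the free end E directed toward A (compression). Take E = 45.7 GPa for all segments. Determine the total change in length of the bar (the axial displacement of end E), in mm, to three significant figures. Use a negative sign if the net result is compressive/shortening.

-5.39 mm

Internal axial forces (sectioning from the free end, tension +): N_DE = -33.5 kN, N_CD = -66.4 kN, N_BC = -66.4 kN, N_AB = -66.4 kN.
A_AB = 605.9 mm².
A_BC = 478.7 mm².
A_CD = 1311 mm².
A_DE = 412.1 mm².
δ_AB = -66400·884/(605.9·45700) = -2.12 mm
δ_BC = -66400·284/(478.7·45700) = -0.862 mm
δ_CD = -66400·768/(1311·45700) = -0.8509 mm
δ_DE = -33500·874/(412.1·45700) = -1.555 mm
δ = Σδ_i = -5.387 mm.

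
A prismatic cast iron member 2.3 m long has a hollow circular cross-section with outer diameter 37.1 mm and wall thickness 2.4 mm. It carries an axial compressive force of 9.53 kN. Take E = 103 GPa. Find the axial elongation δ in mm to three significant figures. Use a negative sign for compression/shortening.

A = 261.6 mm².
δ_mech = NL/(AE) = -9530·2300/(261.6·103000) = -0.8134 mm.

-0.813 mm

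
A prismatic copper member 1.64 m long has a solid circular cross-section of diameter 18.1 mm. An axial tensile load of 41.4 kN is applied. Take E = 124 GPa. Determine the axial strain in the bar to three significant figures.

A = 257.3 mm².
σ = N/A = 160.9 MPa; ε = σ/E = 160.9/124000 = 1.298e-03.

0.00130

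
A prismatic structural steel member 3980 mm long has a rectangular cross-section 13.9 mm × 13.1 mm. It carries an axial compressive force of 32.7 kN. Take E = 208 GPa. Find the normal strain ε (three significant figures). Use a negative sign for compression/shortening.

A = 182.1 mm².
σ = N/A = -179.6 MPa; ε = σ/E = -179.6/208000 = -8.634e-04.

-8.63e-04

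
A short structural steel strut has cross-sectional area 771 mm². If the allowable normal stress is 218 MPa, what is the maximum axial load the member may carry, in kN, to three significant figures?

168 kN

P_max = σ_allow · A = 218 · 771 = 168100 N = 168.1 kN.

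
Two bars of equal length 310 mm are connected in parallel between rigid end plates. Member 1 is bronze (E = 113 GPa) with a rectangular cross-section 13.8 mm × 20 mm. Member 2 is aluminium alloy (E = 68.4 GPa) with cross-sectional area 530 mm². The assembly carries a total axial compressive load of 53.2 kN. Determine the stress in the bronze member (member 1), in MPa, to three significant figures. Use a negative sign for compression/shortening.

-89.1 MPa

A_1 = 276 mm².
Equal strain + equilibrium ⇒ each member carries load in proportion to AE: A₁E₁ = 31190000 N, A₂E₂ = 36250000 N, ΣAE = 67440000 N.
σ₁ = P·E₁/ΣAE = -53200·113000/67440000 = -89.14 MPa.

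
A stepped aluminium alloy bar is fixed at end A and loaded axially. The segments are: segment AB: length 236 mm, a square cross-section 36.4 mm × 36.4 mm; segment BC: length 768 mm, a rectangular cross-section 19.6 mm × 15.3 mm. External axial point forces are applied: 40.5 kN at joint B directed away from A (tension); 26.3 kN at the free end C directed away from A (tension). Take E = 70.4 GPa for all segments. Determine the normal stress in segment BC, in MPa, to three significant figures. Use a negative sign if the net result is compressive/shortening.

87.7 MPa

Internal axial forces (sectioning from the free end, tension +): N_BC = 26.3 kN, N_AB = 66.8 kN.
A_BC = 299.9 mm².
σ_BC = N_BC/A_BC = 26300/299.9 = 87.7 MPa.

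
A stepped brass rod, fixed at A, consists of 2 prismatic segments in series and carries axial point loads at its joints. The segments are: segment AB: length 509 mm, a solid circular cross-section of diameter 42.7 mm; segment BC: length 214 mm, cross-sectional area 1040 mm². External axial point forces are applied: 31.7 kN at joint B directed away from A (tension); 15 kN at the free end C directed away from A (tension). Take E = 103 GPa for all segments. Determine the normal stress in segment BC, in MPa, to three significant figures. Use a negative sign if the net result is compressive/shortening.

14.4 MPa

Internal axial forces (sectioning from the free end, tension +): N_BC = 15 kN, N_AB = 46.7 kN.
σ_BC = N_BC/A_BC = 15000/1040 = 14.42 MPa.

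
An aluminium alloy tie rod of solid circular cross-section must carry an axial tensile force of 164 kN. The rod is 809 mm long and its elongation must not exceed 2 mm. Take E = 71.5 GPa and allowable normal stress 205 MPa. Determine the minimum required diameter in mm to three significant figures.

34.4 mm

Required area A ≥ P/σ_allow = 164000/205 = 800 mm².
For a solid circular section, d ≥ √(4A/π) = 31.92 mm.
Elongation limit: A ≥ PL/(Eδ_allow) = 164000·809/(71500·2) = 927.8 mm² ⇒ d ≥ 34.37 mm.
The elongation limit governs.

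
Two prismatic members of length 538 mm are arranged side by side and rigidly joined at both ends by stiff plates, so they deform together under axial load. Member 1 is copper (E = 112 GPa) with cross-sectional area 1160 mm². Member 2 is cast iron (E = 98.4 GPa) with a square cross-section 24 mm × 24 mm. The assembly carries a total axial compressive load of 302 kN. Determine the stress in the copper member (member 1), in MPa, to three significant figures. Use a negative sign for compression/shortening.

A_2 = 576 mm².
Equal strain + equilibrium ⇒ each member carries load in proportion to AE: A₁E₁ = 129900000 N, A₂E₂ = 56680000 N, ΣAE = 186600000 N.
σ₁ = P·E₁/ΣAE = -302000·112000/186600000 = -181.3 MPa.

-181 MPa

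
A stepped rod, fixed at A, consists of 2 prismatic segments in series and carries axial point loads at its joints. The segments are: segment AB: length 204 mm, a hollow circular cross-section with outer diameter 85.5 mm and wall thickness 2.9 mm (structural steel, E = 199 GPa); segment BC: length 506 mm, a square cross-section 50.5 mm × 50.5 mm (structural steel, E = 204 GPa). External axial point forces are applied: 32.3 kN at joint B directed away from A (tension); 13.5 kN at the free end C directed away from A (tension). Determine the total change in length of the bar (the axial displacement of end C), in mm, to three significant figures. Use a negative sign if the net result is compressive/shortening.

0.0755 mm

Internal axial forces (sectioning from the free end, tension +): N_BC = 13.5 kN, N_AB = 45.8 kN.
A_AB = 752.5 mm².
A_BC = 2550 mm².
δ_AB = 45800·204/(752.5·199000) = 0.06239 mm
δ_BC = 13500·506/(2550·204000) = 0.01313 mm
δ = Σδ_i = 0.07552 mm.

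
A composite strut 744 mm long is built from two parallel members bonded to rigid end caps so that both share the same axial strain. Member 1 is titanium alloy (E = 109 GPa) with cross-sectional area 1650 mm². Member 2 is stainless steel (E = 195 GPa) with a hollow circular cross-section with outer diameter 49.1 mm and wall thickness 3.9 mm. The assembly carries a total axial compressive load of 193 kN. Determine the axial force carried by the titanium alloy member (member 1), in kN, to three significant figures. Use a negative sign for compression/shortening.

A_2 = 553.8 mm².
Equal strain + equilibrium ⇒ each member carries load in proportion to AE: A₁E₁ = 179800000 N, A₂E₂ = 108000000 N, ΣAE = 287800000 N.
F₁ = P·A₁E₁/ΣAE = -193000·179800000/287800000 = -120600 N.

-121 kN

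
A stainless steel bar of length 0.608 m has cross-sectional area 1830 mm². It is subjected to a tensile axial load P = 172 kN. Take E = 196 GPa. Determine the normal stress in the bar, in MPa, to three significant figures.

94.0 MPa

σ = N/A = 172000/1830 = 93.99 MPa.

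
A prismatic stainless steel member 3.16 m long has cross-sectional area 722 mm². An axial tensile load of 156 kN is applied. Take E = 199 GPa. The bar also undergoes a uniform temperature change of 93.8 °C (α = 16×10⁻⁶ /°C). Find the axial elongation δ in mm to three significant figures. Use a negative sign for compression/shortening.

δ_mech = NL/(AE) = 156000·3160/(722·199000) = 3.431 mm.
δ_thermal = αLΔT = 16e-6·3160·93.8 = 4.743 mm.
δ = δ_mech + δ_thermal = 8.174 mm.

8.17 mm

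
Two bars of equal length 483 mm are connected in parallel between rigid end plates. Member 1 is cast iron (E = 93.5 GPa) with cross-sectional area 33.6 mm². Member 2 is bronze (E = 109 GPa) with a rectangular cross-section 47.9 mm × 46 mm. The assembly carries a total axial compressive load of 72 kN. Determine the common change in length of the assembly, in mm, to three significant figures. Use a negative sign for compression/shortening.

A_2 = 2203 mm².
Equal strain + equilibrium ⇒ each member carries load in proportion to AE: A₁E₁ = 3142000 N, A₂E₂ = 240200000 N, ΣAE = 243300000 N.
δ = PL/ΣAE = -72000·483/243300000 = -0.1429 mm.

-0.143 mm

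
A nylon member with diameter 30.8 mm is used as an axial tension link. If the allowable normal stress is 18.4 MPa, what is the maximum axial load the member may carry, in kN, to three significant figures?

13.7 kN

A = 745.1 mm².
P_max = σ_allow · A = 18.4 · 745.1 = 13710 N = 13.71 kN.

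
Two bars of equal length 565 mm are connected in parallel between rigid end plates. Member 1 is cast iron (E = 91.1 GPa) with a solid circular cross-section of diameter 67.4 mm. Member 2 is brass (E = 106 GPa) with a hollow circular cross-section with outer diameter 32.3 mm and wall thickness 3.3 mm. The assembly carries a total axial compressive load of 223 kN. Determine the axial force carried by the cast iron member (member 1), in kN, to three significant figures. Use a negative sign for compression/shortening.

-203 kN

A_1 = 3568 mm².
A_2 = 300.7 mm².
Equal strain + equilibrium ⇒ each member carries load in proportion to AE: A₁E₁ = 325000000 N, A₂E₂ = 31870000 N, ΣAE = 356900000 N.
F₁ = P·A₁E₁/ΣAE = -223000·325000000/356900000 = -203100 N.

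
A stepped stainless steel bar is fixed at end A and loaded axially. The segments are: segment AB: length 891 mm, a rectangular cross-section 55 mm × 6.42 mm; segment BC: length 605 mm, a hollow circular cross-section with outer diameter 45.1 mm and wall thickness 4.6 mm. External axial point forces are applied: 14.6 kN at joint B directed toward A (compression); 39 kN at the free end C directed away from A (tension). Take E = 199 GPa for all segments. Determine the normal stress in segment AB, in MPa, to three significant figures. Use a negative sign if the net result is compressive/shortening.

69.1 MPa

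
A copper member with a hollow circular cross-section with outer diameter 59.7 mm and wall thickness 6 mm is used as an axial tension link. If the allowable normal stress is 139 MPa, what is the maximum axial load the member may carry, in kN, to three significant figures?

A = 1012 mm².
P_max = σ_allow · A = 139 · 1012 = 140700 N = 140.7 kN.

141 kN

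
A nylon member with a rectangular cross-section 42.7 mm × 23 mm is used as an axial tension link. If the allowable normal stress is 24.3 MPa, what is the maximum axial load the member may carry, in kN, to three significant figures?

23.9 kN

A = 982.1 mm².
P_max = σ_allow · A = 24.3 · 982.1 = 23870 N = 23.87 kN.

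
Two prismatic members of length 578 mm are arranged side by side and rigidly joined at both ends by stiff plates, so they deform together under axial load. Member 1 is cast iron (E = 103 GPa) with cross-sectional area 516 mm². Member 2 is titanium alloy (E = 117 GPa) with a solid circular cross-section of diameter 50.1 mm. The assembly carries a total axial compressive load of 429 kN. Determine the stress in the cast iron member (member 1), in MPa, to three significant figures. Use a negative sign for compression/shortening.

A_2 = 1971 mm².
Equal strain + equilibrium ⇒ each member carries load in proportion to AE: A₁E₁ = 53150000 N, A₂E₂ = 230600000 N, ΣAE = 283800000 N.
σ₁ = P·E₁/ΣAE = -429000·103000/283800000 = -155.7 MPa.

-156 MPa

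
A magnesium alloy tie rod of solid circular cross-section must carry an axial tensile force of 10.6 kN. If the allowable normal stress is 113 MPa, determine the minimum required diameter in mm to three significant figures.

Required area A ≥ P/σ_allow = 10600/113 = 93.81 mm².
For a solid circular section, d ≥ √(4A/π) = 10.93 mm.

10.9 mm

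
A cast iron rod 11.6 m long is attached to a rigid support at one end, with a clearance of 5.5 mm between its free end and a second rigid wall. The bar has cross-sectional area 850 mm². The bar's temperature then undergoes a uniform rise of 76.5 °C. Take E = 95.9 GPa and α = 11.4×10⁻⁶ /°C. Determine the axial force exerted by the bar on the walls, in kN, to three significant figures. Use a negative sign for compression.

-32.4 kN

Free thermal expansion αLΔT = 11.4e-6 · 11600 · 76.5 = 10.12 mm.
The walls engage after the gap closes; constrained expansion = 10.12 − 5.5 = 4.616 mm.
The walls impose strain ε = −(4.616)/11600 = -3.9796e-04; σ = Eε = 95900 · -3.9796e-04 = -38.16 MPa.
Wall reaction R = σ·A = -38.16·850 = -32440 N = -32.44 kN.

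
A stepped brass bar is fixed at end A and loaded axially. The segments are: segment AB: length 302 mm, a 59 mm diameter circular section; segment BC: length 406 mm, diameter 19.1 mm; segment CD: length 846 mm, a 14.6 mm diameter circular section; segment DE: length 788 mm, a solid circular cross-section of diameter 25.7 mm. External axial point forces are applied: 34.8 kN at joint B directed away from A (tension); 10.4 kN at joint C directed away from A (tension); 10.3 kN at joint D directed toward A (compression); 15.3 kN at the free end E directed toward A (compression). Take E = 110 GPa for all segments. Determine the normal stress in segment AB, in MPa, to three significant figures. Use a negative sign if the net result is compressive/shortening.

7.17 MPa

Internal axial forces (sectioning from the free end, tension +): N_DE = -15.3 kN, N_CD = -25.6 kN, N_BC = -15.2 kN, N_AB = 19.6 kN.
A_AB = 2734 mm².
σ_AB = N_AB/A_AB = 19600/2734 = 7.169 MPa.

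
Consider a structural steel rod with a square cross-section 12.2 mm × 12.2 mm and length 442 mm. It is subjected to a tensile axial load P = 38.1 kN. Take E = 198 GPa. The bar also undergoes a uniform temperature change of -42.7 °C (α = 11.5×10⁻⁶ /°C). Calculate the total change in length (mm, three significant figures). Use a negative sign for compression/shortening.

0.354 mm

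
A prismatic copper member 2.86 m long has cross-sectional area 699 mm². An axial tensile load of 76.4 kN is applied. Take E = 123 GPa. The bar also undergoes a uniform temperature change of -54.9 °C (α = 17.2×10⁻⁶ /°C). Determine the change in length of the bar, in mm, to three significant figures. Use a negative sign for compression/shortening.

-0.159 mm

δ_mech = NL/(AE) = 76400·2860/(699·123000) = 2.541 mm.
δ_thermal = αLΔT = 17.2e-6·2860·-54.9 = -2.701 mm.
δ = δ_mech + δ_thermal = -0.1592 mm.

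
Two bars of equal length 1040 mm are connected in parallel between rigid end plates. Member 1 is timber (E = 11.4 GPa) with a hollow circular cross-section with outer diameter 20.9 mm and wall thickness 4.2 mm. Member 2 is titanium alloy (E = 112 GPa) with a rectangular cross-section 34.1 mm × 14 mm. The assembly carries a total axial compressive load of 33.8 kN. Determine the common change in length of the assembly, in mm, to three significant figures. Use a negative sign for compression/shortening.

A_1 = 220.4 mm².
A_2 = 477.4 mm².
Equal strain + equilibrium ⇒ each member carries load in proportion to AE: A₁E₁ = 2512000 N, A₂E₂ = 53470000 N, ΣAE = 55980000 N.
δ = PL/ΣAE = -33800·1040/55980000 = -0.6279 mm.

-0.628 mm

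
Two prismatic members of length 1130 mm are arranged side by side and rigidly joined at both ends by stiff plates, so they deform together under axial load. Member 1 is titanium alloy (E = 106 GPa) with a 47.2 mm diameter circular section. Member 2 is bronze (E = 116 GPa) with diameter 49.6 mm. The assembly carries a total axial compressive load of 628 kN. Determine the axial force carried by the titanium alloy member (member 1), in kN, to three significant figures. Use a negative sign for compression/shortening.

A_1 = 1750 mm².
A_2 = 1932 mm².
Equal strain + equilibrium ⇒ each member carries load in proportion to AE: A₁E₁ = 185500000 N, A₂E₂ = 224100000 N, ΣAE = 409600000 N.
F₁ = P·A₁E₁/ΣAE = -628000·185500000/409600000 = -284400 N.

-284 kN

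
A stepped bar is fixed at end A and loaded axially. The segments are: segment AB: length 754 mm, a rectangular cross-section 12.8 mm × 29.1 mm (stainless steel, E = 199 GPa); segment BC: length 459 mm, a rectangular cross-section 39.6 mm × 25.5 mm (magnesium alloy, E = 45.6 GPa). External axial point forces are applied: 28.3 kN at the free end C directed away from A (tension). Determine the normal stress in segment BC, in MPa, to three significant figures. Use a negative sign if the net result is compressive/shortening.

Internal axial forces (sectioning from the free end, tension +): N_BC = 28.3 kN, N_AB = 28.3 kN.
A_BC = 1010 mm².
σ_BC = N_BC/A_BC = 28300/1010 = 28.03 MPa.

28.0 MPa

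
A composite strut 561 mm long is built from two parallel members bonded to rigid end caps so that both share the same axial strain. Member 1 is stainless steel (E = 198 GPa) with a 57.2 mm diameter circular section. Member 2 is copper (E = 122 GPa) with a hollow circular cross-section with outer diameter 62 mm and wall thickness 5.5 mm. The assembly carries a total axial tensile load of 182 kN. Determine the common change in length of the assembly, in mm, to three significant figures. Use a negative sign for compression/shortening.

0.163 mm

A_1 = 2570 mm².
A_2 = 976.2 mm².
Equal strain + equilibrium ⇒ each member carries load in proportion to AE: A₁E₁ = 508800000 N, A₂E₂ = 119100000 N, ΣAE = 627900000 N.
δ = PL/ΣAE = 182000·561/627900000 = 0.1626 mm.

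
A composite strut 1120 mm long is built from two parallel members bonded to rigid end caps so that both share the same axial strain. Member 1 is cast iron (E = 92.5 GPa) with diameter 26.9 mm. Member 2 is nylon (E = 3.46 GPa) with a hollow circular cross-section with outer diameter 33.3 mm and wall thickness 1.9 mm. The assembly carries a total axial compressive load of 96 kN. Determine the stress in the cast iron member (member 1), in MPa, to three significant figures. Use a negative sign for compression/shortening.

A_1 = 568.3 mm².
A_2 = 187.4 mm².
Equal strain + equilibrium ⇒ each member carries load in proportion to AE: A₁E₁ = 52570000 N, A₂E₂ = 648500 N, ΣAE = 53220000 N.
σ₁ = P·E₁/ΣAE = -96000·92500/53220000 = -166.9 MPa.

-167 MPa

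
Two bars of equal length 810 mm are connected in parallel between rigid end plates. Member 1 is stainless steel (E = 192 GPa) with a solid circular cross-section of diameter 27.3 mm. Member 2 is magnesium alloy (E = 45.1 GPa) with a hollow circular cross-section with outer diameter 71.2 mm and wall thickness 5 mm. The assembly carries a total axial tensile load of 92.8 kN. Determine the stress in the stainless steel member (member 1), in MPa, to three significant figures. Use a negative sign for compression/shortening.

112 MPa

A_1 = 585.3 mm².
A_2 = 1040 mm².
Equal strain + equilibrium ⇒ each member carries load in proportion to AE: A₁E₁ = 112400000 N, A₂E₂ = 46900000 N, ΣAE = 159300000 N.
σ₁ = P·E₁/ΣAE = 92800·192000/159300000 = 111.9 MPa.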